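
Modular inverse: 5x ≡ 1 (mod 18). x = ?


Use the extended Euclidean algorithm to write 1 = 5·s + 18·t; then s mod 18 is the inverse.
Euclidean algorithm:
  5 = 0·18 + 5
  18 = 3·5 + 3
  5 = 1·3 + 2
  3 = 1·2 + 1
  2 = 2·1 + 0
gcd(5,18) = 1
Back-substitution gives: 5·(-7) + 18·(2) = 1
So 5⁻¹ ≡ -7 ≡ 11 (mod 18)
Check: 5 × 11 = 55 ≡ 1 (mod 18) ✓

5⁻¹ ≡ 11 (mod 18)


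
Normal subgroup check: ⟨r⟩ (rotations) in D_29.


H = ⟨r⟩ (rotations) in D_29
The rotation subgroup ⟨r⟩ has index 2 in D_29, so it is normal

Yes, normal subgroup


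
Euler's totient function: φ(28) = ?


φ(n) = count of k ∈ {1,...,n} with gcd(k,n)=1
Coprimes to 28: {1, 3, 5, 9, 11, 13, 15, 17, 19, 23, 25, 27}
Count: 12

φ(28) = 12


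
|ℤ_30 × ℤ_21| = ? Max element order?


|ℤ_30 × ℤ_21| = 30 × 21 = 630
Max element order = lcm(30,21) = 210
Cyclic? No (gcd=3)

|ℤ_30×ℤ_21| = 630, max element order = 210


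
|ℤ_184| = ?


ℤ_n has n elements.

|ℤ_184| = 184


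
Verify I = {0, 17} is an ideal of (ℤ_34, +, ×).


Check ideal conditions for I = {0, 17} in ℤ_34:
(1) I is an additive subgroup? Yes
(2) For r ∈ ℤ_34 and a ∈ I: r·a ∈ I? Yes

Yes, I is an ideal of ℤ_34


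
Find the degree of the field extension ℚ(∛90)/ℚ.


∛90 has minimal polynomial x³ - 90 (irreducible over ℚ since 90 is not a perfect cube)

[ℚ(∛90)/ℚ] = 3


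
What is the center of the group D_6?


Z(G) = {g ∈ G | gx = xg for all x ∈ G}
For even n, Z(D_n) = {e, r^(n/2)}: the 180° rotation r^3 commutes with every reflection and rotation

Z(D_6) = {e, r^3}


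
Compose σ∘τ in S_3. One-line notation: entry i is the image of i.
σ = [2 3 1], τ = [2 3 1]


σ∘τ: apply τ first, then σ
1 →τ 2 →σ 3
2 →τ 3 →σ 1
3 →τ 1 →σ 2

σ∘τ = [3 1 2]


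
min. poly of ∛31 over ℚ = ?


∛31 satisfies x³ - 31 = 0, irreducible over ℚ (no rational root; 31 is not a perfect cube)

Minimal polynomial: x³ - 31


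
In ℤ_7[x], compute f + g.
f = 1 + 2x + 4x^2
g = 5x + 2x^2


Add coefficients mod 7:
x^0: 1 + 0 = 1 (mod 7)
x^1: 2 + 5 = 0 (mod 7)
x^2: 4 + 2 = 6 (mod 7)
Result: 1 + 6x^2

f + g = 1 + 6x^2


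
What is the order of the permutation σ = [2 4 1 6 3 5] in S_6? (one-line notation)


Cycle decomposition: (1 2 4 6 5 3)
Cycle lengths: 6
Order = lcm(6) = 6

ord(σ) = 6


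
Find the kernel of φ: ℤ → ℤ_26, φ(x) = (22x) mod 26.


Kernel = preimage of identity
ker(φ) = {x ∈ ℤ : 22x ≡ 0 (mod 26)}. gcd(22,26) = 2, so 22x ≡ 0 (mod 26) ⟺ x ≡ 0 (mod 26/2 = 13). Hence ker(φ) = 13ℤ

ker(φ) = 13ℤ


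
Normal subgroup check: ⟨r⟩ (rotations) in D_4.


H = ⟨r⟩ (rotations) in D_4
The rotation subgroup ⟨r⟩ has index 2 in D_4, so it is normal

Yes, normal subgroup


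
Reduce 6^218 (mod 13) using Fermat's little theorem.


Fermat's little theorem: if p is prime and gcd(a,p)=1, then a^(p-1) ≡ 1 (mod p)
p = 13 is prime, gcd(6,13) = 1
Reduce exponent: 218 mod 12 = 2
So 6^218 ≡ 6^2 (mod 13)
6^2 mod 13 = 10

6^218 ≡ 10 (mod 13)


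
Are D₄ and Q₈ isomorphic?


Comparing D₄ and Q₈:
D₄ has 5 elements of order 2; Q₈ has only 1

No, D₄ ≇ Q₈


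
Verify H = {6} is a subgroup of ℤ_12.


Subgroup test for H = {6} in (ℤ_12, +):
(1) 0 ∈ H? No
(2) Closure: for all a,b ∈ H, (a+b) mod 12 ∈ H? No  [counterexample: 6 + 6 = 0 ∉ H]
(3) Inverses: for all a ∈ H, -a mod 12 ∈ H? Yes

No, H is not a subgroup of ℤ_12


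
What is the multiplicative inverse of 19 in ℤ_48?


Use the extended Euclidean algorithm to write 1 = 19·s + 48·t; then s mod 48 is the inverse.
Euclidean algorithm:
  19 = 0·48 + 19
  48 = 2·19 + 10
  19 = 1·10 + 9
  10 = 1·9 + 1
  9 = 9·1 + 0
gcd(19,48) = 1
Back-substitution gives: 19·(-5) + 48·(2) = 1
So 19⁻¹ ≡ -5 ≡ 43 (mod 48)
Check: 19 × 43 = 817 ≡ 1 (mod 48) ✓

19⁻¹ ≡ 43 (mod 48)


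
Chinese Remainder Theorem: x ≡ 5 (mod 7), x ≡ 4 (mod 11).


m₁ = 7, m₂ = 11, gcd = 1, so CRT applies. M = m₁·m₂ = 77
Let M₁ = M/m₁ = 11, M₂ = M/m₂ = 7
Find y₁ ≡ M₁⁻¹ (mod m₁): 11⁻¹ ≡ 2 (mod 7)
Find y₂ ≡ M₂⁻¹ (mod m₂): 7⁻¹ ≡ 8 (mod 11)
x = a₁·M₁·y₁ + a₂·M₂·y₂ = 5·11·2 + 4·7·8 = 334
Reduce mod 77: x ≡ 26
Check: 26 mod 7 = 5 ✓, 26 mod 11 = 4 ✓

x ≡ 26 (mod 77)


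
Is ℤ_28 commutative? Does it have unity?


ℤ_28 is a commutative ring with unity 1; 28 = 2×14 is composite, so 2·14 ≡ 0 gives zero divisors (not an integral domain)
Commutative: Yes
Integral domain: No
Has unity: Yes

ℤ_28: Commutative=Yes, Unity=Yes


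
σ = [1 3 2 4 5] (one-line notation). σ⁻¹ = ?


To find σ⁻¹, swap domain and range:
σ(1) = 1 → σ⁻¹(1) = 1
σ(2) = 3 → σ⁻¹(3) = 2
σ(3) = 2 → σ⁻¹(2) = 3
σ(4) = 4 → σ⁻¹(4) = 4
σ(5) = 5 → σ⁻¹(5) = 5

σ⁻¹ = [1 3 2 4 5]


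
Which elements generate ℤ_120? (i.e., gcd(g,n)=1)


g generates ℤ_n iff gcd(g,n) = 1
Prime factors of 120: 2, 3, 5
Generators are g ∈ {1,...,119} not divisible by any of these primes.
Generators: {1, 7, 11, 13, 17, 19, 23, 29, 31, 37, 41, 43, 47, 49, 53, 59, 61, 67, 71, 73, 77, 79, 83, 89, 91, 97, 101, 103, 107, 109, 113, 119}
Number of generators = φ(120) = 32

Generators of ℤ_120 = {1, 7, 11, 13, 17, 19, 23, 29, 31, 37, 41, 43, 47, 49, 53, 59, 61, 67, 71, 73, 77, 79, 83, 89, 91, 97, 101, 103, 107, 109, 113, 119}


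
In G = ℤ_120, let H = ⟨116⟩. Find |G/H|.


|⟨116⟩| = n / gcd(116, 120) = 120 / 4 = 30
H is normal (ℤ_120 is abelian).
|G/H| = |G| / |H| = 120 / 30 = 4

|G/H| = 4


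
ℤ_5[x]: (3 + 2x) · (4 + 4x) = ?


Expand and collect like terms; reduce coefficients mod 5:
x^0: 3·4 = 12 ≡ 2 (mod 5)
x^1: 3·4 + 2·4 = 20 ≡ 0 (mod 5)
x^2: 2·4 = 8 ≡ 3 (mod 5)
Result: 2 + 3x^2

f · g = 2 + 3x^2


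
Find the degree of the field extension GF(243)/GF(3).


GF(243) = GF(3^5), so the extension degree is 5

[GF(243)/GF(3)] = 5


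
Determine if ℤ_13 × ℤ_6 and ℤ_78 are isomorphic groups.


Comparing ℤ_13 × ℤ_6 and ℤ_78:
gcd(13,6) = 1, so ℤ_13 × ℤ_6 ≅ ℤ_78 (CRT)

Yes, ℤ_13 × ℤ_6 ≅ ℤ_78


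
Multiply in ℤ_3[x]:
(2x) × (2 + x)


Expand and collect like terms; reduce coefficients mod 3:
x^0: 0·2 = 0 ≡ 0 (mod 3)
x^1: 0·1 + 2·2 = 4 ≡ 1 (mod 3)
x^2: 2·1 = 2 ≡ 2 (mod 3)
Result: x + 2x^2

f · g = x + 2x^2


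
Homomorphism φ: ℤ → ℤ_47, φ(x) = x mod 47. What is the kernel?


Kernel = preimage of identity
ker(φ) = {x ∈ ℤ : x ≡ 0 (mod 47)} = 47ℤ = {0, ±47, ±94, ...}

ker(φ) = 47ℤ


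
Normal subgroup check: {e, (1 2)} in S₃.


H = {e, (1 2)} in S₃
(1 3)(1 2)(1 3)⁻¹ = (2 3) ∉ {e, (1 2)}, so it is not normal

No, not a normal subgroup


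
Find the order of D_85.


|D_n| = 2n (n rotations and n reflections)
|D_85| = 2×85 = 170

|D_85| = 170


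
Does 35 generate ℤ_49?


g generates ℤ_n iff gcd(g, n) = 1
gcd(35, 49) = 7
Since gcd = 7 ≠ 1, ⟨35⟩ has order 7 < 49, so 35 is not a generator.

No, 35 does not generate ℤ_49


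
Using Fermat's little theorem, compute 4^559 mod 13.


Fermat's little theorem: if p is prime and gcd(a,p)=1, then a^(p-1) ≡ 1 (mod p)
p = 13 is prime, gcd(4,13) = 1
Reduce exponent: 559 mod 12 = 7
So 4^559 ≡ 4^7 (mod 13)
4^7 mod 13 = 4

4^559 ≡ 4 (mod 13)


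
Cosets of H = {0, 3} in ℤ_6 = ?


H = {0, 3}, |H| = 2
Number of cosets = |G|/|H| = 6/2 = 3
0 + H = {0, 3}
1 + H = {1, 4}
2 + H = {2, 5}

Cosets: 0+H={0,3}; 1+H={1,4}; 2+H={2,5}


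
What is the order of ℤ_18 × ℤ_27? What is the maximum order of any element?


|ℤ_18 × ℤ_27| = 18 × 27 = 486
Max element order = lcm(18,27) = 54
Cyclic? No (gcd=9)

|ℤ_18×ℤ_27| = 486, max element order = 54


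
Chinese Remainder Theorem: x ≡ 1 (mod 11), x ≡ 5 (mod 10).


m₁ = 11, m₂ = 10, gcd = 1, so CRT applies. M = m₁·m₂ = 110
Let M₁ = M/m₁ = 10, M₂ = M/m₂ = 11
Find y₁ ≡ M₁⁻¹ (mod m₁): 10⁻¹ ≡ 10 (mod 11)
Find y₂ ≡ M₂⁻¹ (mod m₂): 11⁻¹ ≡ 1 (mod 10)
x = a₁·M₁·y₁ + a₂·M₂·y₂ = 1·10·10 + 5·11·1 = 155
Reduce mod 110: x ≡ 45
Check: 45 mod 11 = 1 ✓, 45 mod 10 = 5 ✓

x ≡ 45 (mod 110)


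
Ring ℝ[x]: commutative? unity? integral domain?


Polynomial ring over ℝ (an integral domain) is a commutative integral domain with unity 1
Commutative: Yes
Integral domain: Yes
Has unity: Yes

ℝ[x]: Commutative=Yes, Unity=Yes


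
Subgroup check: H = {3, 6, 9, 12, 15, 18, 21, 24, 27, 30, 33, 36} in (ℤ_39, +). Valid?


Subgroup test for H = {3, 6, 9, 12, 15, 18, 21, 24, 27, 30, 33, 36} in (ℤ_39, +):
(1) 0 ∈ H? No
(2) Closure: for all a,b ∈ H, (a+b) mod 39 ∈ H? No  [counterexample: 3 + 36 = 0 ∉ H]
(3) Inverses: for all a ∈ H, -a mod 39 ∈ H? Yes

No, H is not a subgroup of ℤ_39


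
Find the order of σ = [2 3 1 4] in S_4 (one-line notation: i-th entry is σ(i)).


Cycle decomposition: (1 2 3)
Cycle lengths: 3
Order = lcm(3) = 3

ord(σ) = 3


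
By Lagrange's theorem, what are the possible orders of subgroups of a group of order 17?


Lagrange's theorem: |H| divides |G|
|G| = 17
Divisors of 17: 1, 17

Possible subgroup orders: {1, 17}


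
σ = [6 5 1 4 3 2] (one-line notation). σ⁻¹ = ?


To find σ⁻¹, swap domain and range:
σ(1) = 6 → σ⁻¹(6) = 1
σ(2) = 5 → σ⁻¹(5) = 2
σ(3) = 1 → σ⁻¹(1) = 3
σ(4) = 4 → σ⁻¹(4) = 4
σ(5) = 3 → σ⁻¹(3) = 5
σ(6) = 2 → σ⁻¹(2) = 6

σ⁻¹ = [3 6 5 4 2 1]


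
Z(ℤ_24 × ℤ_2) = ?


Z(G) = {g ∈ G | gx = xg for all x ∈ G}
Direct product of abelian groups is abelian, so Z(G) = G

Z(ℤ_24 × ℤ_2) = ℤ_24 × ℤ_2


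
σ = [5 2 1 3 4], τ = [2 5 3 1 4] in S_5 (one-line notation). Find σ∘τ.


σ∘τ: apply τ first, then σ
1 →τ 2 →σ 2
2 →τ 5 →σ 4
3 →τ 3 →σ 1
4 →τ 1 →σ 5
5 →τ 4 →σ 3

σ∘τ = [2 4 1 5 3]


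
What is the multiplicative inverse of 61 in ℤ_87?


Use the extended Euclidean algorithm to write 1 = 61·s + 87·t; then s mod 87 is the inverse.
Euclidean algorithm:
  61 = 0·87 + 61
  87 = 1·61 + 26
  61 = 2·26 + 9
  26 = 2·9 + 8
  9 = 1·8 + 1
  8 = 8·1 + 0
gcd(61,87) = 1
Back-substitution gives: 61·(10) + 87·(-7) = 1
So 61⁻¹ ≡ 10 ≡ 10 (mod 87)
Check: 61 × 10 = 610 ≡ 1 (mod 87) ✓

61⁻¹ ≡ 10 (mod 87)


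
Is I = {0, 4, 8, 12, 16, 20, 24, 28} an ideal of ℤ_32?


Check ideal conditions for I = {0, 4, 8, 12, 16, 20, 24, 28} in ℤ_32:
(1) I is an additive subgroup? Yes
(2) For r ∈ ℤ_32 and a ∈ I: r·a ∈ I? Yes

Yes, I is an ideal of ℤ_32


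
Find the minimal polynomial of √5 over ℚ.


√5 satisfies x² - 5 = 0, irreducible over ℚ since 5 is squarefree

Minimal polynomial: x² - 5


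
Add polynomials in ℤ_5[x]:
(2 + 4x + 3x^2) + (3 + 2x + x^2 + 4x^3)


Add coefficients mod 5:
x^0: 2 + 3 = 0 (mod 5)
x^1: 4 + 2 = 1 (mod 5)
x^2: 3 + 1 = 4 (mod 5)
x^3: 0 + 4 = 4 (mod 5)
Result: x + 4x^2 + 4x^3

f + g = x + 4x^2 + 4x^3


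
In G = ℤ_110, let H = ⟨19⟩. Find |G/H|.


|⟨19⟩| = n / gcd(19, 110) = 110 / 1 = 110
H is normal (ℤ_110 is abelian).
|G/H| = |G| / |H| = 110 / 110 = 1

|G/H| = 1


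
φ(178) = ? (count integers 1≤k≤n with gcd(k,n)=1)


Factor n: 178 = 2 × 89
φ(n) = n · ∏(1 - 1/p) over distinct primes p | n
φ(178) = 178 · (1 - 1/2) · (1 - 1/89) = 88

φ(178) = 88


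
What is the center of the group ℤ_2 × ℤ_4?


Z(G) = {g ∈ G | gx = xg for all x ∈ G}
Direct product of abelian groups is abelian, so Z(G) = G

Z(ℤ_2 × ℤ_4) = ℤ_2 × ℤ_4


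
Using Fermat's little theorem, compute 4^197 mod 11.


Fermat's little theorem: if p is prime and gcd(a,p)=1, then a^(p-1) ≡ 1 (mod p)
p = 11 is prime, gcd(4,11) = 1
Reduce exponent: 197 mod 10 = 7
So 4^197 ≡ 4^7 (mod 11)
4^7 mod 11 = 5

4^197 ≡ 5 (mod 11)


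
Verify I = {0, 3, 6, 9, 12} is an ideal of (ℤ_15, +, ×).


Check ideal conditions for I = {0, 3, 6, 9, 12} in ℤ_15:
(1) I is an additive subgroup? Yes
(2) For r ∈ ℤ_15 and a ∈ I: r·a ∈ I? Yes

Yes, I is an ideal of ℤ_15


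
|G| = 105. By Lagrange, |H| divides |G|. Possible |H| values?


Lagrange's theorem: |H| divides |G|
|G| = 105
Divisors of 105: 1, 3, 5, 7, 15, 21, 35, 105

Possible subgroup orders: {1, 3, 5, 7, 15, 21, 35, 105}


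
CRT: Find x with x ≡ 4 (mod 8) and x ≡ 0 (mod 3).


m₁ = 8, m₂ = 3, gcd = 1, so CRT applies. M = m₁·m₂ = 24
Let M₁ = M/m₁ = 3, M₂ = M/m₂ = 8
Find y₁ ≡ M₁⁻¹ (mod m₁): 3⁻¹ ≡ 3 (mod 8)
Find y₂ ≡ M₂⁻¹ (mod m₂): 8⁻¹ ≡ 2 (mod 3)
x = a₁·M₁·y₁ + a₂·M₂·y₂ = 4·3·3 + 0·8·2 = 36
Reduce mod 24: x ≡ 12
Check: 12 mod 8 = 4 ✓, 12 mod 3 = 0 ✓

x ≡ 12 (mod 24)


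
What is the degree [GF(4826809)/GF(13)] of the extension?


GF(4826809) = GF(13^6), so the extension degree is 6

[GF(4826809)/GF(13)] = 6


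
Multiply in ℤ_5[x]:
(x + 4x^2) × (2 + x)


Expand and collect like terms; reduce coefficients mod 5:
x^0: 0·2 = 0 ≡ 0 (mod 5)
x^1: 0·1 + 1·2 = 2 ≡ 2 (mod 5)
x^2: 1·1 + 4·2 = 9 ≡ 4 (mod 5)
x^3: 4·1 = 4 ≡ 4 (mod 5)
Result: 2x + 4x^2 + 4x^3

f · g = 2x + 4x^2 + 4x^3


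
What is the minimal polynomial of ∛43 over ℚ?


∛43 satisfies x³ - 43 = 0, irreducible over ℚ (no rational root; 43 is not a perfect cube)

Minimal polynomial: x³ - 43


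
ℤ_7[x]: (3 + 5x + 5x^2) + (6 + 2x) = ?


Add coefficients mod 7:
x^0: 3 + 6 = 2 (mod 7)
x^1: 5 + 2 = 0 (mod 7)
x^2: 5 + 0 = 5 (mod 7)
Result: 2 + 5x^2

f + g = 2 + 5x^2


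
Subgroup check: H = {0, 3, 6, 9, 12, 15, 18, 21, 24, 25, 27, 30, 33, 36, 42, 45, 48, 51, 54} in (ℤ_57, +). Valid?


Subgroup test for H = {0, 3, 6, 9, 12, 15, 18, 21, 24, 25, 27, 30, 33, 36, 42, 45, 48, 51, 54} in (ℤ_57, +):
(1) 0 ∈ H? Yes
(2) Closure: for all a,b ∈ H, (a+b) mod 57 ∈ H? No  [counterexample: 3 + 25 = 28 ∉ H]
(3) Inverses: for all a ∈ H, -a mod 57 ∈ H? No

No, H is not a subgroup of ℤ_57


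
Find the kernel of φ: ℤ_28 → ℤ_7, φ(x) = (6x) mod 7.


Kernel = preimage of identity
ker(φ) = {x ∈ ℤ_28 : 6x ≡ 0 (mod 7)}. Since 7 | 28, φ is well-defined. The kernel is the cyclic subgroup ⟨7⟩ of ℤ_28 (order 4), i.e. {0, 7, 14, 21}

ker(φ) = {0, 7, 14, 21}


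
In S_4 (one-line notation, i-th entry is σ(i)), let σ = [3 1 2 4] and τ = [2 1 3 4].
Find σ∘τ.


σ∘τ: apply τ first, then σ
1 →τ 2 →σ 1
2 →τ 1 →σ 3
3 →τ 3 →σ 2
4 →τ 4 →σ 4

σ∘τ = [1 3 2 4]


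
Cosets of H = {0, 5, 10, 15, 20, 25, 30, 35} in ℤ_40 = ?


H = {0, 5, 10, 15, 20, 25, 30, 35}, |H| = 8
Number of cosets = |G|/|H| = 40/8 = 5
0 + H = {0, 5, 10, 15, 20, 25, 30, 35}
1 + H = {1, 6, 11, 16, 21, 26, 31, 36}
2 + H = {2, 7, 12, 17, 22, 27, 32, 37}
3 + H = {3, 8, 13, 18, 23, 28, 33, 38}
4 + H = {4, 9, 14, 19, 24, 29, 34, 39}

Cosets: 0+H={0,5,10,15,20,25,30,35}; 1+H={1,6,11,16,21,26,31,36}; 2+H={2,7,12,17,22,27,32,37}; 3+H={3,8,13,18,23,28,33,38}; 4+H={4,9,14,19,24,29,34,39}


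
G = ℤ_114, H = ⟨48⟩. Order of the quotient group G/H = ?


|⟨48⟩| = n / gcd(48, 114) = 114 / 6 = 19
H is normal (ℤ_114 is abelian).
|G/H| = |G| / |H| = 114 / 19 = 6

|G/H| = 6


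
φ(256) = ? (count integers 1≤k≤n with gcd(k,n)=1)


Factor n: 256 = 2^8
φ(n) = n · ∏(1 - 1/p) over distinct primes p | n
φ(256) = 256 · (1 - 1/2) = 128

φ(256) = 128


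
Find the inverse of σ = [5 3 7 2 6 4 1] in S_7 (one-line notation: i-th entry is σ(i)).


To find σ⁻¹, swap domain and range:
σ(1) = 5 → σ⁻¹(5) = 1
σ(2) = 3 → σ⁻¹(3) = 2
σ(3) = 7 → σ⁻¹(7) = 3
σ(4) = 2 → σ⁻¹(2) = 4
σ(5) = 6 → σ⁻¹(6) = 5
σ(6) = 4 → σ⁻¹(4) = 6
σ(7) = 1 → σ⁻¹(1) = 7

σ⁻¹ = [7 4 2 6 1 5 3]


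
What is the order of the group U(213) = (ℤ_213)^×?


U(n) is the group of units mod n; |U(n)| = φ(n)
|U(213)| = φ(213) = 140

|U(213) = (ℤ_213)^×| = 140


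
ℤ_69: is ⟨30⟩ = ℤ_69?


g generates ℤ_n iff gcd(g, n) = 1
gcd(30, 69) = 3
Since gcd = 3 ≠ 1, ⟨30⟩ has order 23 < 69, so 30 is not a generator.

No, 30 does not generate ℤ_69


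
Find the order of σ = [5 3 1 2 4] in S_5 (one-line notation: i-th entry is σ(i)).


Cycle decomposition: (1 5 4 2 3)
Cycle lengths: 5
Order = lcm(5) = 5

ord(σ) = 5


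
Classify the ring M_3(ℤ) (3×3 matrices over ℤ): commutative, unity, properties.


Matrix multiplication is non-commutative for n ≥ 2; the identity matrix I is the unity; singular matrices give zero divisors, so not an integral domain
Commutative: No
Integral domain: No
Has unity: Yes

M_3(ℤ) (3×3 matrices over ℤ): Commutative=No, Unity=Yes


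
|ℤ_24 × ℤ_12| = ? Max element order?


|ℤ_24 × ℤ_12| = 24 × 12 = 288
Max element order = lcm(24,12) = 24
Cyclic? No (gcd=12)

|ℤ_24×ℤ_12| = 288, max element order = 24


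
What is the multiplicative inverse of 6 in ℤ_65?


Use the extended Euclidean algorithm to write 1 = 6·s + 65·t; then s mod 65 is the inverse.
Euclidean algorithm:
  6 = 0·65 + 6
  65 = 10·6 + 5
  6 = 1·5 + 1
  5 = 5·1 + 0
gcd(6,65) = 1
Back-substitution gives: 6·(11) + 65·(-1) = 1
So 6⁻¹ ≡ 11 ≡ 11 (mod 65)
Check: 6 × 11 = 66 ≡ 1 (mod 65) ✓

6⁻¹ ≡ 11 (mod 65)


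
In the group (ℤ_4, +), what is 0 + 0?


Operation: addition mod 4
0 + 0 = (a + b) mod 4 with a = 0, b = 0

0 + 0 = 0


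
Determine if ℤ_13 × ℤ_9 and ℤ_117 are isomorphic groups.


Comparing ℤ_13 × ℤ_9 and ℤ_117:
gcd(13,9) = 1, so ℤ_13 × ℤ_9 ≅ ℤ_117 (CRT)

Yes, ℤ_13 × ℤ_9 ≅ ℤ_117


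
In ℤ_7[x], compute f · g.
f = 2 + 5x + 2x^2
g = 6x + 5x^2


Expand and collect like terms; reduce coefficients mod 7:
x^0: 2·0 = 0 ≡ 0 (mod 7)
x^1: 2·6 + 5·0 = 12 ≡ 5 (mod 7)
x^2: 2·5 + 5·6 + 2·0 = 40 ≡ 5 (mod 7)
x^3: 5·5 + 2·6 = 37 ≡ 2 (mod 7)
x^4: 2·5 = 10 ≡ 3 (mod 7)
Result: 5x + 5x^2 + 2x^3 + 3x^4

f · g = 5x + 5x^2 + 2x^3 + 3x^4


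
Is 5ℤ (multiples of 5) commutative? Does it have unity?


5ℤ is a commutative ring under +,× but has no multiplicative identity (1 ∉ 5ℤ); it has no zero divisors, but without unity it is not an integral domain
Commutative: Yes
Integral domain: No
Has unity: No

5ℤ (multiples of 5): Commutative=Yes, Unity=No


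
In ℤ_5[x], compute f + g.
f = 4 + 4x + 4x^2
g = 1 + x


Add coefficients mod 5:
x^0: 4 + 1 = 0 (mod 5)
x^1: 4 + 1 = 0 (mod 5)
x^2: 4 + 0 = 4 (mod 5)
Result: 4x^2

f + g = 4x^2


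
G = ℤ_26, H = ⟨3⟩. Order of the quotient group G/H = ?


|⟨3⟩| = n / gcd(3, 26) = 26 / 1 = 26
H is normal (ℤ_26 is abelian).
|G/H| = |G| / |H| = 26 / 26 = 1

|G/H| = 1


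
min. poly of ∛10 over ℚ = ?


∛10 satisfies x³ - 10 = 0, irreducible over ℚ (no rational root; 10 is not a perfect cube)

Minimal polynomial: x³ - 10


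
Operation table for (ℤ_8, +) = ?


Elements: {0, 1, 2, 3, 4, 5, 6, 7}
Operation: addition mod 8
Entry (a, b) = (a + b) mod 8

Cayley table:
  | 0 | 1 | 2 | 3 | 4 | 5 | 6 | 7
0 | 0 | 1 | 2 | 3 | 4 | 5 | 6 | 7
1 | 1 | 2 | 3 | 4 | 5 | 6 | 7 | 0
2 | 2 | 3 | 4 | 5 | 6 | 7 | 0 | 1
3 | 3 | 4 | 5 | 6 | 7 | 0 | 1 | 2
4 | 4 | 5 | 6 | 7 | 0 | 1 | 2 | 3
5 | 5 | 6 | 7 | 0 | 1 | 2 | 3 | 4
6 | 6 | 7 | 0 | 1 | 2 | 3 | 4 | 5
7 | 7 | 0 | 1 | 2 | 3 | 4 | 5 | 6


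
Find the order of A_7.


|A_n| = n!/2 (even permutations)
|A_7| = 7!/2 = 5040/2 = 2520

|A_7| = 2520


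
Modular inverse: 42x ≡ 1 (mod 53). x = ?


Use the extended Euclidean algorithm to write 1 = 42·s + 53·t; then s mod 53 is the inverse.
Euclidean algorithm:
  42 = 0·53 + 42
  53 = 1·42 + 11
  42 = 3·11 + 9
  11 = 1·9 + 2
  9 = 4·2 + 1
  2 = 2·1 + 0
gcd(42,53) = 1
Back-substitution gives: 42·(24) + 53·(-19) = 1
So 42⁻¹ ≡ 24 ≡ 24 (mod 53)
Check: 42 × 24 = 1008 ≡ 1 (mod 53) ✓

42⁻¹ ≡ 24 (mod 53)


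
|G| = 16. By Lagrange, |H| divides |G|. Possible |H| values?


Lagrange's theorem: |H| divides |G|
|G| = 16
Divisors of 16: 1, 2, 4, 8, 16

Possible subgroup orders: {1, 2, 4, 8, 16}


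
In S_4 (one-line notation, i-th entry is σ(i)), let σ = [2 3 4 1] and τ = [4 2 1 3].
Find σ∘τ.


σ∘τ: apply τ first, then σ
1 →τ 4 →σ 1
2 →τ 2 →σ 3
3 →τ 1 →σ 2
4 →τ 3 →σ 4

σ∘τ = [1 3 2 4]


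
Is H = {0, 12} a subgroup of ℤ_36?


Subgroup test for H = {0, 12} in (ℤ_36, +):
(1) 0 ∈ H? Yes
(2) Closure: for all a,b ∈ H, (a+b) mod 36 ∈ H? No  [counterexample: 12 + 12 = 24 ∉ H]
(3) Inverses: for all a ∈ H, -a mod 36 ∈ H? No

No, H is not a subgroup of ℤ_36


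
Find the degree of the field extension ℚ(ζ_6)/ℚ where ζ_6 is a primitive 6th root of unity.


[ℚ(ζ_n):ℚ] = deg Φ_n(x) = φ(n). Here φ(6) = 2

[ℚ(ζ_6)/ℚ where ζ_6 is a primitive 6th root of unity] = 2


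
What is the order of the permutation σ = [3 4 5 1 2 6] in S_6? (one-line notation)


Cycle decomposition: (1 3 5 2 4)
Cycle lengths: 5
Order = lcm(5) = 5

ord(σ) = 5


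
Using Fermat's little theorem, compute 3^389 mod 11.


Fermat's little theorem: if p is prime and gcd(a,p)=1, then a^(p-1) ≡ 1 (mod p)
p = 11 is prime, gcd(3,11) = 1
Reduce exponent: 389 mod 10 = 9
So 3^389 ≡ 3^9 (mod 11)
3^9 mod 11 = 4

3^389 ≡ 4 (mod 11)


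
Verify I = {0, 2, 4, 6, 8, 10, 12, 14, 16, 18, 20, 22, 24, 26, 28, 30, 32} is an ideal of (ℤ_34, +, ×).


Check ideal conditions for I = {0, 2, 4, 6, 8, 10, 12, 14, 16, 18, 20, 22, 24, 26, 28, 30, 32} in ℤ_34:
(1) I is an additive subgroup? Yes
(2) For r ∈ ℤ_34 and a ∈ I: r·a ∈ I? Yes

Yes, I is an ideal of ℤ_34


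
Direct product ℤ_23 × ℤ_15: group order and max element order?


|ℤ_23 × ℤ_15| = 23 × 15 = 345
Max element order = lcm(23,15) = 345
Cyclic? Yes (gcd=1)

|ℤ_23×ℤ_15| = 345, max element order = 345


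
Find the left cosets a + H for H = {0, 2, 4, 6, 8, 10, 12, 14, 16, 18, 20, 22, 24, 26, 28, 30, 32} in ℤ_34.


H = {0, 2, 4, 6, 8, 10, 12, 14, 16, 18, 20, 22, 24, 26, 28, 30, 32}, |H| = 17
Number of cosets = |G|/|H| = 34/17 = 2
0 + H = {0, 2, 4, 6, 8, 10, 12, 14, 16, 18, 20, 22, 24, 26, 28, 30, 32}
1 + H = {1, 3, 5, 7, 9, 11, 13, 15, 17, 19, 21, 23, 25, 27, 29, 31, 33}

Cosets: 0+H={0,2,4,6,8,10,12,14,16,18,20,22,24,26,28,30,32}; 1+H={1,3,5,7,9,11,13,15,17,19,21,23,25,27,29,31,33}


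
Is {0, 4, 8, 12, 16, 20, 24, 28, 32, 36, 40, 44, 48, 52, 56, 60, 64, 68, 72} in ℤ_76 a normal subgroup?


H = {0, 4, 8, 12, 16, 20, 24, 28, 32, 36, 40, 44, 48, 52, 56, 60, 64, 68, 72} in ℤ_76
ℤ_76 is abelian; every subgroup of an abelian group is normal

Yes, normal subgroup


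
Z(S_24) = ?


Z(G) = {g ∈ G | gx = xg for all x ∈ G}
S_n is non-abelian for n ≥ 3; Z(S_24) is trivial

Z(S_24) = {e}


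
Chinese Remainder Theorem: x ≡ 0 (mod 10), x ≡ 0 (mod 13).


m₁ = 10, m₂ = 13, gcd = 1, so CRT applies. M = m₁·m₂ = 130
Let M₁ = M/m₁ = 13, M₂ = M/m₂ = 10
Find y₁ ≡ M₁⁻¹ (mod m₁): 13⁻¹ ≡ 7 (mod 10)
Find y₂ ≡ M₂⁻¹ (mod m₂): 10⁻¹ ≡ 4 (mod 13)
x = a₁·M₁·y₁ + a₂·M₂·y₂ = 0·13·7 + 0·10·4 = 0
Reduce mod 130: x ≡ 0
Check: 0 mod 10 = 0 ✓, 0 mod 13 = 0 ✓

x ≡ 0 (mod 130)


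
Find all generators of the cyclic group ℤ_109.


g generates ℤ_n iff gcd(g,n) = 1
Prime factors of 109: 109
Generators are g ∈ {1,...,108} not divisible by any of these primes.
Generators: {1, 2, 3, 4, 5, 6, 7, 8, 9, 10, 11, 12, 13, 14, 15, 16, 17, 18, 19, 20, 21, 22, 23, 24, 25, 26, 27, 28, 29, 30, 31, 32, 33, 34, 35, 36, 37, 38, 39, 40, 41, 42, 43, 44, 45, 46, 47, 48, 49, 50, 51, 52, 53, 54, 55, 56, 57, 58, 59, 60, 61, 62, 63, 64, 65, 66, 67, 68, 69, 70, 71, 72, 73, 74, 75, 76, 77, 78, 79, 80, 81, 82, 83, 84, 85, 86, 87, 88, 89, 90, 91, 92, 93, 94, 95, 96, 97, 98, 99, 100, 101, 102, 103, 104, 105, 106, 107, 108}
Number of generators = φ(109) = 108

Generators of ℤ_109 = {1, 2, 3, 4, 5, 6, 7, 8, 9, 10, 11, 12, 13, 14, 15, 16, 17, 18, 19, 20, 21, 22, 23, 24, 25, 26, 27, 28, 29, 30, 31, 32, 33, 34, 35, 36, 37, 38, 39, 40, 41, 42, 43, 44, 45, 46, 47, 48, 49, 50, 51, 52, 53, 54, 55, 56, 57, 58, 59, 60, 61, 62, 63, 64, 65, 66, 67, 68, 69, 70, 71, 72, 73, 74, 75, 76, 77, 78, 79, 80, 81, 82, 83, 84, 85, 86, 87, 88, 89, 90, 91, 92, 93, 94, 95, 96, 97, 98, 99, 100, 101, 102, 103, 104, 105, 106, 107, 108}


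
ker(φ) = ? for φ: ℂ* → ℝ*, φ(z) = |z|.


Kernel = preimage of identity
ker(φ) = {z ∈ ℂ* | |z| = 1} = unit circle S¹

ker(φ) = S¹ (unit circle)


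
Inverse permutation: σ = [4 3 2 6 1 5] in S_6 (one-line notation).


To find σ⁻¹, swap domain and range:
σ(1) = 4 → σ⁻¹(4) = 1
σ(2) = 3 → σ⁻¹(3) = 2
σ(3) = 2 → σ⁻¹(2) = 3
σ(4) = 6 → σ⁻¹(6) = 4
σ(5) = 1 → σ⁻¹(1) = 5
σ(6) = 5 → σ⁻¹(5) = 6

σ⁻¹ = [5 3 2 1 6 4]


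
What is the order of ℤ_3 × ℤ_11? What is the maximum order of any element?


|ℤ_3 × ℤ_11| = 3 × 11 = 33
Max element order = lcm(3,11) = 33
Cyclic? Yes (gcd=1)

|ℤ_3×ℤ_11| = 33, max element order = 33


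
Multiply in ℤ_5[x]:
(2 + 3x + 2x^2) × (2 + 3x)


Expand and collect like terms; reduce coefficients mod 5:
x^0: 2·2 = 4 ≡ 4 (mod 5)
x^1: 2·3 + 3·2 = 12 ≡ 2 (mod 5)
x^2: 3·3 + 2·2 = 13 ≡ 3 (mod 5)
x^3: 2·3 = 6 ≡ 1 (mod 5)
Result: 4 + 2x + 3x^2 + x^3

f · g = 4 + 2x + 3x^2 + x^3


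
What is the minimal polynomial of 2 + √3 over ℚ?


Let α = 2 + √3. Then α - 2 = √3, so (α - 2)² = 3, giving α² - 4α + 1 = 0. Degree 2 and α ∉ ℚ, so this is the minimal polynomial.

Minimal polynomial: x² - 4x + 1


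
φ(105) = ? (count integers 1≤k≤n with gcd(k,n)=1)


Factor n: 105 = 3 × 5 × 7
φ(n) = n · ∏(1 - 1/p) over distinct primes p | n
φ(105) = 105 · (1 - 1/3) · (1 - 1/5) · (1 - 1/7) = 48

φ(105) = 48


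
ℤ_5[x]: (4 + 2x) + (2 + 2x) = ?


Add coefficients mod 5:
x^0: 4 + 2 = 1 (mod 5)
x^1: 2 + 2 = 4 (mod 5)
Result: 1 + 4x

f + g = 1 + 4x


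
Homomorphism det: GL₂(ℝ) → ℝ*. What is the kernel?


Kernel = preimage of identity
ker(det) = {A | det(A) = 1} = SL₂(ℝ)

ker(det) = SL₂(ℝ)


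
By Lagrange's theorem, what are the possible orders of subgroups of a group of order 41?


Lagrange's theorem: |H| divides |G|
|G| = 41
Divisors of 41: 1, 41

Possible subgroup orders: {1, 41}


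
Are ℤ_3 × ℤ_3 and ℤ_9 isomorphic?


Comparing ℤ_3 × ℤ_3 and ℤ_9:
gcd(3,3) = 3 ≠ 1. Max element order in ℤ_3×ℤ_3 is lcm(3,3) = 3 < 9, so it has no element of order 9

No, ℤ_3 × ℤ_3 ≇ ℤ_9


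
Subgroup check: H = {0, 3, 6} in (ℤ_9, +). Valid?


Subgroup test for H = {0, 3, 6} in (ℤ_9, +):
(1) 0 ∈ H? Yes
(2) Closure: for all a,b ∈ H, (a+b) mod 9 ∈ H? Yes
(3) Inverses: for all a ∈ H, -a mod 9 ∈ H? Yes

Yes, H is a subgroup of ℤ_9


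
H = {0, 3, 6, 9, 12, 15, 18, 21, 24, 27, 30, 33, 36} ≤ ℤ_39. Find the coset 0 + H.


0 + H = {0 + h (mod 39) : h ∈ H}
0+0=0, 0+3=3, 0+6=6, 0+9=9, 0+12=12, 0+15=15, 0+18=18, 0+21=21, 0+24=24, 0+27=27, 0+30=30, 0+33=33, 0+36=36

0 + H = {0, 3, 6, 9, 12, 15, 18, 21, 24, 27, 30, 33, 36}


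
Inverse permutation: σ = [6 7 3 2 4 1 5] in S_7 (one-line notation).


To find σ⁻¹, swap domain and range:
σ(1) = 6 → σ⁻¹(6) = 1
σ(2) = 7 → σ⁻¹(7) = 2
σ(3) = 3 → σ⁻¹(3) = 3
σ(4) = 2 → σ⁻¹(2) = 4
σ(5) = 4 → σ⁻¹(4) = 5
σ(6) = 1 → σ⁻¹(1) = 6
σ(7) = 5 → σ⁻¹(5) = 7

σ⁻¹ = [6 4 3 5 7 1 2]


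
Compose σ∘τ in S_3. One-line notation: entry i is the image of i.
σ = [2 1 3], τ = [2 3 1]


σ∘τ: apply τ first, then σ
1 →τ 2 →σ 1
2 →τ 3 →σ 3
3 →τ 1 →σ 2

σ∘τ = [1 3 2]


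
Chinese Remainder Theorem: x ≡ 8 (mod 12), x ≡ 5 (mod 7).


m₁ = 12, m₂ = 7, gcd = 1, so CRT applies. M = m₁·m₂ = 84
Let M₁ = M/m₁ = 7, M₂ = M/m₂ = 12
Find y₁ ≡ M₁⁻¹ (mod m₁): 7⁻¹ ≡ 7 (mod 12)
Find y₂ ≡ M₂⁻¹ (mod m₂): 12⁻¹ ≡ 3 (mod 7)
x = a₁·M₁·y₁ + a₂·M₂·y₂ = 8·7·7 + 5·12·3 = 572
Reduce mod 84: x ≡ 68
Check: 68 mod 12 = 8 ✓, 68 mod 7 = 5 ✓

x ≡ 68 (mod 84)


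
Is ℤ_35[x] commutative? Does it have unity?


ℤ_35 has zero divisors (5·7 ≡ 0), and these lift to constant zero divisors in ℤ_35[x]; so not an integral domain
Commutative: Yes
Integral domain: No
Has unity: Yes

ℤ_35[x]: Commutative=Yes, Unity=Yes


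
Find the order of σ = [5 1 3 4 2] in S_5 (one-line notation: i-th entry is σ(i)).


Cycle decomposition: (1 5 2)
Cycle lengths: 3
Order = lcm(3) = 3

ord(σ) = 3


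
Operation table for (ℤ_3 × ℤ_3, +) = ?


Elements: {(0,0), (0,1), (0,2), (1,0), (1,1), (1,2), (2,0), (2,1), (2,2)}
Operation: componentwise addition mod (3, 3)
Entry (a, b) = ((a₁+b₁) mod 3, (a₂+b₂) mod 3)

Cayley table:
      | (0,0) | (0,1) | (0,2) | (1,0) | (1,1) | (1,2) | (2,0) | (2,1) | (2,2)
(0,0) | (0,0) | (0,1) | (0,2) | (1,0) | (1,1) | (1,2) | (2,0) | (2,1) | (2,2)
(0,1) | (0,1) | (0,2) | (0,0) | (1,1) | (1,2) | (1,0) | (2,1) | (2,2) | (2,0)
(0,2) | (0,2) | (0,0) | (0,1) | (1,2) | (1,0) | (1,1) | (2,2) | (2,0) | (2,1)
(1,0) | (1,0) | (1,1) | (1,2) | (2,0) | (2,1) | (2,2) | (0,0) | (0,1) | (0,2)
(1,1) | (1,1) | (1,2) | (1,0) | (2,1) | (2,2) | (2,0) | (0,1) | (0,2) | (0,0)
(1,2) | (1,2) | (1,0) | (1,1) | (2,2) | (2,0) | (2,1) | (0,2) | (0,0) | (0,1)
(2,0) | (2,0) | (2,1) | (2,2) | (0,0) | (0,1) | (0,2) | (1,0) | (1,1) | (1,2)
(2,1) | (2,1) | (2,2) | (2,0) | (0,1) | (0,2) | (0,0) | (1,1) | (1,2) | (1,0)
(2,2) | (2,2) | (2,0) | (2,1) | (0,2) | (0,0) | (0,1) | (1,2) | (1,0) | (1,1)


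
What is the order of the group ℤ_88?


ℤ_n has n elements.

|ℤ_88| = 88


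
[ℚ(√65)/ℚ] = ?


√65 has minimal polynomial x² - 65 (irreducible over ℚ since 65 is squarefree)

[ℚ(√65)/ℚ] = 2


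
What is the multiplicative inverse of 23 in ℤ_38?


Use the extended Euclidean algorithm to write 1 = 23·s + 38·t; then s mod 38 is the inverse.
Euclidean algorithm:
  23 = 0·38 + 23
  38 = 1·23 + 15
  23 = 1·15 + 8
  15 = 1·8 + 7
  8 = 1·7 + 1
  7 = 7·1 + 0
gcd(23,38) = 1
Back-substitution gives: 23·(5) + 38·(-3) = 1
So 23⁻¹ ≡ 5 ≡ 5 (mod 38)
Check: 23 × 5 = 115 ≡ 1 (mod 38) ✓

23⁻¹ ≡ 5 (mod 38)


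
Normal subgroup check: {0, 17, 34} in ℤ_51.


H = {0, 17, 34} in ℤ_51
ℤ_51 is abelian; every subgroup of an abelian group is normal

Yes, normal subgroup


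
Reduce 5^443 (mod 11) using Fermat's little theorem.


Fermat's little theorem: if p is prime and gcd(a,p)=1, then a^(p-1) ≡ 1 (mod p)
p = 11 is prime, gcd(5,11) = 1
Reduce exponent: 443 mod 10 = 3
So 5^443 ≡ 5^3 (mod 11)
5^3 mod 11 = 4

5^443 ≡ 4 (mod 11)


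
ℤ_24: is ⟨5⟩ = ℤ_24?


g generates ℤ_n iff gcd(g, n) = 1
gcd(5, 24) = 1
Since gcd = 1, 5 is a generator.

Yes, 5 generates ℤ_24


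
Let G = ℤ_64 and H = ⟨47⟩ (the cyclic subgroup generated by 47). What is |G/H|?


|⟨47⟩| = n / gcd(47, 64) = 64 / 1 = 64
H is normal (ℤ_64 is abelian).
|G/H| = |G| / |H| = 64 / 64 = 1

|G/H| = 1


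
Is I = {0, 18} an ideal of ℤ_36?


Check ideal conditions for I = {0, 18} in ℤ_36:
(1) I is an additive subgroup? Yes
(2) For r ∈ ℤ_36 and a ∈ I: r·a ∈ I? Yes

Yes, I is an ideal of ℤ_36


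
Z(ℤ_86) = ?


Z(G) = {g ∈ G | gx = xg for all x ∈ G}
ℤ_86 is abelian, so Z(G) = G

Z(ℤ_86) = ℤ_86


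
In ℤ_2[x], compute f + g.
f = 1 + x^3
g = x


Add coefficients mod 2:
x^0: 1 + 0 = 1 (mod 2)
x^1: 0 + 1 = 1 (mod 2)
x^2: 0 + 0 = 0 (mod 2)
x^3: 1 + 0 = 1 (mod 2)
Result: 1 + x + x^3

f + g = 1 + x + x^3


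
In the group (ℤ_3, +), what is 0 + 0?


Operation: addition mod 3
0 + 0 = (a + b) mod 3 with a = 0, b = 0

0 + 0 = 0


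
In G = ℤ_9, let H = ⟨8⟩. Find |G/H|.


|⟨8⟩| = n / gcd(8, 9) = 9 / 1 = 9
H is normal (ℤ_9 is abelian).
|G/H| = |G| / |H| = 9 / 9 = 1

|G/H| = 1


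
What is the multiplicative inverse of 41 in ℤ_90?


Use the extended Euclidean algorithm to write 1 = 41·s + 90·t; then s mod 90 is the inverse.
Euclidean algorithm:
  41 = 0·90 + 41
  90 = 2·41 + 8
  41 = 5·8 + 1
  8 = 8·1 + 0
gcd(41,90) = 1
Back-substitution gives: 41·(11) + 90·(-5) = 1
So 41⁻¹ ≡ 11 ≡ 11 (mod 90)
Check: 41 × 11 = 451 ≡ 1 (mod 90) ✓

41⁻¹ ≡ 11 (mod 90)


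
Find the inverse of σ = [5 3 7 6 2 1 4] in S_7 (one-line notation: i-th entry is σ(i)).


To find σ⁻¹, swap domain and range:
σ(1) = 5 → σ⁻¹(5) = 1
σ(2) = 3 → σ⁻¹(3) = 2
σ(3) = 7 → σ⁻¹(7) = 3
σ(4) = 6 → σ⁻¹(6) = 4
σ(5) = 2 → σ⁻¹(2) = 5
σ(6) = 1 → σ⁻¹(1) = 6
σ(7) = 4 → σ⁻¹(4) = 7

σ⁻¹ = [6 5 2 7 1 4 3]


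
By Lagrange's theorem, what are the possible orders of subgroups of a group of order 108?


Lagrange's theorem: |H| divides |G|
|G| = 108
Divisors of 108: 1, 2, 3, 4, 6, 9, 12, 18, 27, 36, 54, 108

Possible subgroup orders: {1, 2, 3, 4, 6, 9, 12, 18, 27, 36, 54, 108}


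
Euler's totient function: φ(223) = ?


Factor n: 223 = 223
φ(n) = n · ∏(1 - 1/p) over distinct primes p | n
φ(223) = 223 · (1 - 1/223) = 222

φ(223) = 222


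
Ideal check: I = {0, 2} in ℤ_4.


Check ideal conditions for I = {0, 2} in ℤ_4:
(1) I is an additive subgroup? Yes
(2) For r ∈ ℤ_4 and a ∈ I: r·a ∈ I? Yes

Yes, I is an ideal of ℤ_4


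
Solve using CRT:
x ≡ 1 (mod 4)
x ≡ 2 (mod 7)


m₁ = 4, m₂ = 7, gcd = 1, so CRT applies. M = m₁·m₂ = 28
Let M₁ = M/m₁ = 7, M₂ = M/m₂ = 4
Find y₁ ≡ M₁⁻¹ (mod m₁): 7⁻¹ ≡ 3 (mod 4)
Find y₂ ≡ M₂⁻¹ (mod m₂): 4⁻¹ ≡ 2 (mod 7)
x = a₁·M₁·y₁ + a₂·M₂·y₂ = 1·7·3 + 2·4·2 = 37
Reduce mod 28: x ≡ 9
Check: 9 mod 4 = 1 ✓, 9 mod 7 = 2 ✓

x ≡ 9 (mod 28)


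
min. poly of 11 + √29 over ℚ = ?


Let α = 11 + √29. Then α - 11 = √29, so (α - 11)² = 29, giving α² - 22α + 92 = 0. Degree 2 and α ∉ ℚ, so this is the minimal polynomial.

Minimal polynomial: x² - 22x + 92


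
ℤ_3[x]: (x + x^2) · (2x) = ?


Expand and collect like terms; reduce coefficients mod 3:
x^0: 0·0 = 0 ≡ 0 (mod 3)
x^1: 0·2 + 1·0 = 0 ≡ 0 (mod 3)
x^2: 1·2 + 1·0 = 2 ≡ 2 (mod 3)
x^3: 1·2 = 2 ≡ 2 (mod 3)
Result: 2x^2 + 2x^3

f · g = 2x^2 + 2x^3


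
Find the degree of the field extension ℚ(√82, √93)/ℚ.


[ℚ(√82,√93):ℚ] = [ℚ(√82,√93):ℚ(√82)]·[ℚ(√82):ℚ] = 2·2 = 4

[ℚ(√82, √93)/ℚ] = 4


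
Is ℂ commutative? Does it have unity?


ℂ is a field: commutative, has unity, every nonzero element is a unit (hence an integral domain)
Commutative: Yes
Integral domain: Yes
Has unity: Yes

ℂ: Commutative=Yes, Unity=Yes


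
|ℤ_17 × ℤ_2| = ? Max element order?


|ℤ_17 × ℤ_2| = 17 × 2 = 34
Max element order = lcm(17,2) = 34
Cyclic? Yes (gcd=1)

|ℤ_17×ℤ_2| = 34, max element order = 34


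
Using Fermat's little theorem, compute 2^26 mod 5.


Fermat's little theorem: if p is prime and gcd(a,p)=1, then a^(p-1) ≡ 1 (mod p)
p = 5 is prime, gcd(2,5) = 1
Reduce exponent: 26 mod 4 = 2
So 2^26 ≡ 2^2 (mod 5)
2^2 mod 5 = 4

2^26 ≡ 4 (mod 5)


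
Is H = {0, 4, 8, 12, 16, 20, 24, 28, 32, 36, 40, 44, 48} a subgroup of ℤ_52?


Subgroup test for H = {0, 4, 8, 12, 16, 20, 24, 28, 32, 36, 40, 44, 48} in (ℤ_52, +):
(1) 0 ∈ H? Yes
(2) Closure: for all a,b ∈ H, (a+b) mod 52 ∈ H? Yes
(3) Inverses: for all a ∈ H, -a mod 52 ∈ H? Yes

Yes, H is a subgroup of ℤ_52


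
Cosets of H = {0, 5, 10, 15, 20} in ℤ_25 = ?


H = {0, 5, 10, 15, 20}, |H| = 5
Number of cosets = |G|/|H| = 25/5 = 5
0 + H = {0, 5, 10, 15, 20}
1 + H = {1, 6, 11, 16, 21}
2 + H = {2, 7, 12, 17, 22}
3 + H = {3, 8, 13, 18, 23}
4 + H = {4, 9, 14, 19, 24}

Cosets: 0+H={0,5,10,15,20}; 1+H={1,6,11,16,21}; 2+H={2,7,12,17,22}; 3+H={3,8,13,18,23}; 4+H={4,9,14,19,24}


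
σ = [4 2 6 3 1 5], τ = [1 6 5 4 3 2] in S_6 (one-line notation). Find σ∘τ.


σ∘τ: apply τ first, then σ
1 →τ 1 →σ 4
2 →τ 6 →σ 5
3 →τ 5 →σ 1
4 →τ 4 →σ 3
5 →τ 3 →σ 6
6 →τ 2 →σ 2

σ∘τ = [4 5 1 3 6 2]


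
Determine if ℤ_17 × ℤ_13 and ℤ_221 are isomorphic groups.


Comparing ℤ_17 × ℤ_13 and ℤ_221:
gcd(17,13) = 1, so ℤ_17 × ℤ_13 ≅ ℤ_221 (CRT)

Yes, ℤ_17 × ℤ_13 ≅ ℤ_221


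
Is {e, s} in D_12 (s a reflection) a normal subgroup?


H = {e, s} in D_12 (s a reflection)
r·s·r⁻¹ = sr⁻² ≠ s for n ≥ 3, so {e, s} is not closed under conjugation

No, not a normal subgroup


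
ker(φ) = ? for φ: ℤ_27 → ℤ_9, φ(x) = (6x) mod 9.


Kernel = preimage of identity
ker(φ) = {x ∈ ℤ_27 : 6x ≡ 0 (mod 9)}. Since 9 | 27, φ is well-defined. The kernel is the cyclic subgroup ⟨3⟩ of ℤ_27 (order 9), i.e. {0, 3, 6, 9, 12, 15, 18, 21, 24}

ker(φ) = {0, 3, 6, 9, 12, 15, 18, 21, 24}


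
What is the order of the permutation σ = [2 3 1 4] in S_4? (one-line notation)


Cycle decomposition: (1 2 3)
Cycle lengths: 3
Order = lcm(3) = 3

ord(σ) = 3


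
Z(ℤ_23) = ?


Z(G) = {g ∈ G | gx = xg for all x ∈ G}
ℤ_23 is abelian, so Z(G) = G

Z(ℤ_23) = ℤ_23


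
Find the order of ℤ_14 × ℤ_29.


|A × B| = |A| · |B|
|ℤ_14 × ℤ_29| = 14 × 29 = 406

|ℤ_14 × ℤ_29| = 406


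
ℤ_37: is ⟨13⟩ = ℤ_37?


g generates ℤ_n iff gcd(g, n) = 1
gcd(13, 37) = 1
Since gcd = 1, 13 is a generator.

Yes, 13 generates ℤ_37


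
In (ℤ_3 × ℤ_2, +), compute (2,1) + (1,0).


Operation: componentwise addition mod (3, 2)
(2,1) + (1,0) = ((a₁+b₁) mod 3, (a₂+b₂) mod 2) with a = (2,1), b = (1,0)

(2,1) + (1,0) = (0,1)


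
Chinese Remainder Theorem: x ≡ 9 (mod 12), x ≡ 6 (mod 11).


m₁ = 12, m₂ = 11, gcd = 1, so CRT applies. M = m₁·m₂ = 132
Let M₁ = M/m₁ = 11, M₂ = M/m₂ = 12
Find y₁ ≡ M₁⁻¹ (mod m₁): 11⁻¹ ≡ 11 (mod 12)
Find y₂ ≡ M₂⁻¹ (mod m₂): 12⁻¹ ≡ 1 (mod 11)
x = a₁·M₁·y₁ + a₂·M₂·y₂ = 9·11·11 + 6·12·1 = 1161
Reduce mod 132: x ≡ 105
Check: 105 mod 12 = 9 ✓, 105 mod 11 = 6 ✓

x ≡ 105 (mod 132)


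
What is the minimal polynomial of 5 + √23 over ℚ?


Let α = 5 + √23. Then α - 5 = √23, so (α - 5)² = 23, giving α² - 10α + 2 = 0. Degree 2 and α ∉ ℚ, so this is the minimal polynomial.

Minimal polynomial: x² - 10x + 2


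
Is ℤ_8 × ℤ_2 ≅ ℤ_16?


Comparing ℤ_8 × ℤ_2 and ℤ_16:
gcd(8,2) = 2 ≠ 1. Max element order in ℤ_8×ℤ_2 is lcm(8,2) = 8 < 16, so it has no element of order 16

No, ℤ_8 × ℤ_2 ≇ ℤ_16


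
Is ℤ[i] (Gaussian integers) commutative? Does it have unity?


ℤ[i] is a commutative integral domain with unity 1 (in fact a Euclidean domain)
Commutative: Yes
Integral domain: Yes
Has unity: Yes

ℤ[i] (Gaussian integers): Commutative=Yes, Unity=Yes


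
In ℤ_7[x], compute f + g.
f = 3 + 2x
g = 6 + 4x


Add coefficients mod 7:
x^0: 3 + 6 = 2 (mod 7)
x^1: 2 + 4 = 6 (mod 7)
Result: 2 + 6x

f + g = 2 + 6x


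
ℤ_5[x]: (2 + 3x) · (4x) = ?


Expand and collect like terms; reduce coefficients mod 5:
x^0: 2·0 = 0 ≡ 0 (mod 5)
x^1: 2·4 + 3·0 = 8 ≡ 3 (mod 5)
x^2: 3·4 = 12 ≡ 2 (mod 5)
Result: 3x + 2x^2

f · g = 3x + 2x^2


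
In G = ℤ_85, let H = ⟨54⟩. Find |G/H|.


|⟨54⟩| = n / gcd(54, 85) = 85 / 1 = 85
H is normal (ℤ_85 is abelian).
|G/H| = |G| / |H| = 85 / 85 = 1

|G/H| = 1


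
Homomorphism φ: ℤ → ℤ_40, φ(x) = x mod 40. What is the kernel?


Kernel = preimage of identity
ker(φ) = {x ∈ ℤ : x ≡ 0 (mod 40)} = 40ℤ = {0, ±40, ±80, ...}

ker(φ) = 40ℤ
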